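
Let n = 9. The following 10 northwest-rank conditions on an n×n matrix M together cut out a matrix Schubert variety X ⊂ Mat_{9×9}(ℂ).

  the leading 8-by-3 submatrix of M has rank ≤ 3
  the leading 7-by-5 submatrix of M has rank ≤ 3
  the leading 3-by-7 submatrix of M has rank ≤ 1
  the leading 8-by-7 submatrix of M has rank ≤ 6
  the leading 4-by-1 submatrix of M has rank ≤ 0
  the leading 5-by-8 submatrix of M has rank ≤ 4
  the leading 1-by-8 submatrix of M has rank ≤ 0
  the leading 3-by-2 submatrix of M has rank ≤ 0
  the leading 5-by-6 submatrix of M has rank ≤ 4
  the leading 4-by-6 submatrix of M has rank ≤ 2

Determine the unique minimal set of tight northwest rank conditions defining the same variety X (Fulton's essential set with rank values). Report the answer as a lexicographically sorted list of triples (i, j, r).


Rank table r_w(9×9) implied by the 10 constraints:

  row 1: 0 0 0 0 0 0 0 0 1
  row 2: 0 0 1 1 1 1 1 1 2
  row 3: 0 0 1 1 1 1 1 2 3
  row 4: 0 1 2 2 2 2 2 3 4
  row 5: 1 2 3 3 3 3 3 4 5
  row 6: 1 2 3 3 3 4 4 5 6
  row 7: 1 2 3 3 3 4 5 6 7
  row 8: 1 2 3 4 4 5 6 7 8
  row 9: 1 2 3 4 5 6 7 8 9

hence w(1..9) = (9, 3, 8, 2, 1, 6, 7, 4, 5).

Fulton essential set (5 of the 21 Rothe cells):

[(1, 8, 0), (3, 2, 0), (3, 7, 1), (4, 1, 0), (7, 5, 3)]


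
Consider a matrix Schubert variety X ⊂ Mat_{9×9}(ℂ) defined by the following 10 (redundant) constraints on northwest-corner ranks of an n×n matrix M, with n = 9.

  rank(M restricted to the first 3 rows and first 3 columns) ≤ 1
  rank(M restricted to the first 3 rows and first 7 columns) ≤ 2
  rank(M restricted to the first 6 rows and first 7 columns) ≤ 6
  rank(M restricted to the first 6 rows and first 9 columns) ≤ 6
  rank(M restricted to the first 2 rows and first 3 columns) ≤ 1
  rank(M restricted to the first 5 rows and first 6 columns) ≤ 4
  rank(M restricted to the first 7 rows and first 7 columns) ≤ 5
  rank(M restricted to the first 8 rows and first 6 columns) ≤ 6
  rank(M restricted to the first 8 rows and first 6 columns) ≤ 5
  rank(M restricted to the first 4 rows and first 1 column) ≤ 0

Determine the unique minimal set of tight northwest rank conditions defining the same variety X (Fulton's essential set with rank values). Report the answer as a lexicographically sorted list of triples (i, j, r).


Rank table r_w(9×9) implied by the 10 constraints:

  0, 1, 1, 1, 1, 1, 1, 1, 1
  0, 1, 1, 2, 2, 2, 2, 2, 2
  0, 1, 1, 2, 2, 2, 2, 3, 3
  0, 1, 2, 3, 3, 3, 3, 4, 4
  1, 2, 3, 4, 4, 4, 4, 5, 5
  1, 2, 3, 4, 5, 5, 5, 6, 6
  1, 2, 3, 4, 5, 5, 5, 6, 7
  1, 2, 3, 4, 5, 5, 6, 7, 8
  1, 2, 3, 4, 5, 6, 7, 8, 9

the unique w with this rank table is (2, 4, 8, 3, 1, 5, 9, 7, 6).

|D(w)|=12, |Ess(w)|=5:

[(3, 3, 1), (3, 7, 2), (4, 1, 0), (7, 7, 5), (8, 6, 5)]


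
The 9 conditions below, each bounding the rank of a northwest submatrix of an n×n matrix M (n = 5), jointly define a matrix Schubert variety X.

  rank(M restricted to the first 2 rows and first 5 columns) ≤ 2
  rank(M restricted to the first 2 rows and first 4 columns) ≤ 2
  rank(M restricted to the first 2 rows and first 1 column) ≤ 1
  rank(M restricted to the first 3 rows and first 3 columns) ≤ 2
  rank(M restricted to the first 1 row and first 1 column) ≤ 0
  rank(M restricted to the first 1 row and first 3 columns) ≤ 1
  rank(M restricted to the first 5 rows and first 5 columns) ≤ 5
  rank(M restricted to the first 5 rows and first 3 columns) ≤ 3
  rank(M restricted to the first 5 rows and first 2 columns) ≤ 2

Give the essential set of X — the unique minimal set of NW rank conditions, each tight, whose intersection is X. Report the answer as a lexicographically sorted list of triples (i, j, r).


Computing R[i][j] = min implied NW-rank bound (n=5, 9 conditions):

  row 1: 0  1  1  1  1
  row 2: 1  2  2  2  2
  row 3: 1  2  2  3  3
  row 4: 1  2  3  4  4
  row 5: 1  2  3  4  5

giving w = (2, 1, 4, 3, 5) via Δ²R.

Rothe diagram D(w) (2 cells), 2 SE-corners (essential conditions):

[(1, 1, 0), (3, 3, 2)]


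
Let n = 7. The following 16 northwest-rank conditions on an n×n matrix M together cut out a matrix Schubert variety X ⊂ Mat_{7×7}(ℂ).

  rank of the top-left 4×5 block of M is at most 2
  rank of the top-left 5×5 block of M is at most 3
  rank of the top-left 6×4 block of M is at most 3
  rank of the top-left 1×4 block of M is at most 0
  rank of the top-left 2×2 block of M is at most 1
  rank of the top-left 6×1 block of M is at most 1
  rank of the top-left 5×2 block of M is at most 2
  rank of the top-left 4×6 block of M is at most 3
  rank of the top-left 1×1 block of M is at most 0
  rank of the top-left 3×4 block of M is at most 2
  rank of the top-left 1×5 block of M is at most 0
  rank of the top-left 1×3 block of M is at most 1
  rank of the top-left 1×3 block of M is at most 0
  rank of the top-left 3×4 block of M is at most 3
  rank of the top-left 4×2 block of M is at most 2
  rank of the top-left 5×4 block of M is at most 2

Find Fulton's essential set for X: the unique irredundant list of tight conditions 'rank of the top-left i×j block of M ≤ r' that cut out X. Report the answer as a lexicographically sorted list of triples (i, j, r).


Rank table r_w(7×7) implied by the 16 constraints:

  i=1: 0, 0, 0, 0, 0, 1, 1
  i=2: 1, 1, 1, 1, 1, 2, 2
  i=3: 1, 2, 2, 2, 2, 3, 3
  i=4: 1, 2, 2, 2, 2, 3, 4
  i=5: 1, 2, 2, 2, 3, 4, 5
  i=6: 1, 2, 3, 3, 4, 5, 6
  i=7: 1, 2, 3, 4, 5, 6, 7

reading off 1-entries of Δ²R: w = (6, 1, 2, 7, 5, 3, 4).

3 SE-corners of the 10-cell Rothe diagram give Ess(w):

[(1, 5, 0), (4, 5, 2), (5, 4, 2)]


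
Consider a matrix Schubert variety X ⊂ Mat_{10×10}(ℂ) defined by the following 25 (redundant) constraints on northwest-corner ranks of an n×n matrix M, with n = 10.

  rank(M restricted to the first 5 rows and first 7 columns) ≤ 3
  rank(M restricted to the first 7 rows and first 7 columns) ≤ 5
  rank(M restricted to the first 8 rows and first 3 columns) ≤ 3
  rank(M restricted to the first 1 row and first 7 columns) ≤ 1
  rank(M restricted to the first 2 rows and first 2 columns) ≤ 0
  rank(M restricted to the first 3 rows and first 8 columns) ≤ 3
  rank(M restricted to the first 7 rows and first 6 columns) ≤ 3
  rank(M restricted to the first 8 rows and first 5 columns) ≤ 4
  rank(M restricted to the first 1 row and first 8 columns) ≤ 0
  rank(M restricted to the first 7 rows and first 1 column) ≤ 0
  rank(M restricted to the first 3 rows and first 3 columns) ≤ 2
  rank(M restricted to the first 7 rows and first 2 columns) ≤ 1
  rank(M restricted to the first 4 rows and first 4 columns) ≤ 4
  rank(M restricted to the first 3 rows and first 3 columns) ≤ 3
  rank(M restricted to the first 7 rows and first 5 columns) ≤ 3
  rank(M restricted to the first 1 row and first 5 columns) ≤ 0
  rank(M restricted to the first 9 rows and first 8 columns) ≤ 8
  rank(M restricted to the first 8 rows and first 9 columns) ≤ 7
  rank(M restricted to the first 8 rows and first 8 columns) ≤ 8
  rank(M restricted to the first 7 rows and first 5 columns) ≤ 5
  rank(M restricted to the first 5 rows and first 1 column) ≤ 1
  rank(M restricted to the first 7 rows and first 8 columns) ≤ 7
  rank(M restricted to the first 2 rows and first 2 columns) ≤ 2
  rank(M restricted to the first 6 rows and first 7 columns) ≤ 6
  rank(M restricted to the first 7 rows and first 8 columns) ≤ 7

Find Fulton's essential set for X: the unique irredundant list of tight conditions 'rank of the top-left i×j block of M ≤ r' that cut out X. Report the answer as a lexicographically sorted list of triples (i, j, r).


Reconstructing r_w from the 25 given conditions:

  row 1: 0, 0, 0, 0, 0, 0, 0, 0, 1, 1
  row 2: 0, 0, 1, 1, 1, 1, 1, 1, 2, 2
  row 3: 0, 1, 2, 2, 2, 2, 2, 2, 3, 3
  row 4: 0, 1, 2, 3, 3, 3, 3, 3, 4, 4
  row 5: 0, 1, 2, 3, 3, 3, 3, 4, 5, 5
  row 6: 0, 1, 2, 3, 3, 3, 4, 5, 6, 6
  row 7: 0, 1, 2, 3, 3, 3, 4, 5, 6, 7
  row 8: 1, 2, 3, 4, 4, 4, 5, 6, 7, 8
  row 9: 1, 2, 3, 4, 5, 5, 6, 7, 8, 9
  row 10: 1, 2, 3, 4, 5, 6, 7, 8, 9, 10

giving w = (9, 3, 2, 4, 8, 7, 10, 1, 5, 6) via Δ²R.

ℓ(w)=22; the 5 essential cells (i,j,r):

[(1, 8, 0), (2, 2, 0), (5, 7, 3), (7, 1, 0), (7, 6, 3)]


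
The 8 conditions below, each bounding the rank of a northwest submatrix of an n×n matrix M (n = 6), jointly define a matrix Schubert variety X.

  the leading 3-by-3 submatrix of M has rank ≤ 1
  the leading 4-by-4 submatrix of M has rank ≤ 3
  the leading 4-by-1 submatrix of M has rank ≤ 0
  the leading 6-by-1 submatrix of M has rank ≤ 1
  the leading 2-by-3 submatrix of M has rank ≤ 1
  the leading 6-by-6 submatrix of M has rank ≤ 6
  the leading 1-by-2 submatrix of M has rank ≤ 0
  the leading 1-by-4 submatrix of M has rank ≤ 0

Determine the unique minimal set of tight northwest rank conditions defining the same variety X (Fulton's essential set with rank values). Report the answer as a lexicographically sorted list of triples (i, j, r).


Recovering R(i,j) via the rank-extension bound from the 8 conditions:

  row 1: 0 0 0 0 1 1
  row 2: 0 1 1 1 2 2
  row 3: 0 1 1 2 3 3
  row 4: 0 1 2 3 4 4
  row 5: 1 2 3 4 5 5
  row 6: 1 2 3 4 5 6

so w = (5, 2, 4, 3, 1, 6).

Rothe diagram D(w) (8 cells), 3 SE-corners (essential conditions):

[(1, 4, 0), (3, 3, 1), (4, 1, 0)]


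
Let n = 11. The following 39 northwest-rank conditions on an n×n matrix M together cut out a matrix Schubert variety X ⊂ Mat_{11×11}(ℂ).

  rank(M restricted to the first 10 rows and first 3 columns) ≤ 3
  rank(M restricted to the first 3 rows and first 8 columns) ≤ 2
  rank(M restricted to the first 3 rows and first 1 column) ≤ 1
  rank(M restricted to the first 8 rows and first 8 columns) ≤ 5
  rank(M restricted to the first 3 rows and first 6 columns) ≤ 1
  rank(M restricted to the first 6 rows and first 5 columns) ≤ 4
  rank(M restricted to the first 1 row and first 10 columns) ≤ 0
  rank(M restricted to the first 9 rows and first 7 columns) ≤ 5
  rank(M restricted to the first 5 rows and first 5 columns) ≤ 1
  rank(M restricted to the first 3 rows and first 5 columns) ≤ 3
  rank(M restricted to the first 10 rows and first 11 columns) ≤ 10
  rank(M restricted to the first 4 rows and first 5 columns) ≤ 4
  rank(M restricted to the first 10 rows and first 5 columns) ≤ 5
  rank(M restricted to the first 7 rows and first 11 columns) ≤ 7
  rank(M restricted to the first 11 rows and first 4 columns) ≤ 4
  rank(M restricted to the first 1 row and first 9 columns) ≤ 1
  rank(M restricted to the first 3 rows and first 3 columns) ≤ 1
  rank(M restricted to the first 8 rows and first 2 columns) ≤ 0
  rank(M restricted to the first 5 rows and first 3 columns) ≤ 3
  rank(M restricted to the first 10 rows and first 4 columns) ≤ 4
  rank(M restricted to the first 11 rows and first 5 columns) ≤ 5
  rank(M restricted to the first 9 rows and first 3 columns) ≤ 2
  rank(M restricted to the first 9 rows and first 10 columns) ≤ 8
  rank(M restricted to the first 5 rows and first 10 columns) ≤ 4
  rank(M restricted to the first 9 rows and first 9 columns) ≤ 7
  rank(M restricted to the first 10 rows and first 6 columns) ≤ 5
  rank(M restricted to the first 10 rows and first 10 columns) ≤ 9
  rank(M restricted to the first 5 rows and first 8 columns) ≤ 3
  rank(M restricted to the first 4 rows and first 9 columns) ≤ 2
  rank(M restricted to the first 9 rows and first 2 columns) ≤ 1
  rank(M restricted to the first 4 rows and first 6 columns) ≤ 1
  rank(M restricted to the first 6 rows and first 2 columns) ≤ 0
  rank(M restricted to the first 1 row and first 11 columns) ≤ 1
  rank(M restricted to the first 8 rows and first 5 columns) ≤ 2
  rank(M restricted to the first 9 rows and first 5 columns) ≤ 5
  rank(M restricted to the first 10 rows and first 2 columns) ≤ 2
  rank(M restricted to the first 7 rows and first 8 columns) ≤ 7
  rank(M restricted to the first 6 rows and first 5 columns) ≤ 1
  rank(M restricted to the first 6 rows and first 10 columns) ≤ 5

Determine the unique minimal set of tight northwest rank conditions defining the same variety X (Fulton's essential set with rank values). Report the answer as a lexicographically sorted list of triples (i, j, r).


Computing R[i][j] = min implied NW-rank bound (n=11, 39 conditions):

  i=1: 0 | 0 | 0 | 0 | 0 | 0 | 0 | 0 | 0 | 0 | 1
  i=2: 0 | 0 | 1 | 1 | 1 | 1 | 1 | 1 | 1 | 1 | 2
  i=3: 0 | 0 | 1 | 1 | 1 | 1 | 2 | 2 | 2 | 2 | 3
  i=4: 0 | 0 | 1 | 1 | 1 | 1 | 2 | 2 | 2 | 3 | 4
  i=5: 0 | 0 | 1 | 1 | 1 | 2 | 3 | 3 | 3 | 4 | 5
  i=6: 0 | 0 | 1 | 1 | 1 | 2 | 3 | 4 | 4 | 5 | 6
  i=7: 0 | 0 | 1 | 2 | 2 | 3 | 4 | 5 | 5 | 6 | 7
  i=8: 0 | 0 | 1 | 2 | 2 | 3 | 4 | 5 | 6 | 7 | 8
  i=9: 1 | 1 | 2 | 3 | 3 | 4 | 5 | 6 | 7 | 8 | 9
  i=10: 1 | 2 | 3 | 4 | 4 | 5 | 6 | 7 | 8 | 9 | 10
  i=11: 1 | 2 | 3 | 4 | 5 | 6 | 7 | 8 | 9 | 10 | 11

second differences of R give the permutation w = (11, 3, 7, 10, 6, 8, 4, 9, 1, 2, 5).

D(w) has 37 cells with 6 SE-corners; essential set:

[(1, 10, 0), (4, 6, 1), (4, 9, 2), (6, 5, 1), (8, 2, 0), (8, 5, 2)]


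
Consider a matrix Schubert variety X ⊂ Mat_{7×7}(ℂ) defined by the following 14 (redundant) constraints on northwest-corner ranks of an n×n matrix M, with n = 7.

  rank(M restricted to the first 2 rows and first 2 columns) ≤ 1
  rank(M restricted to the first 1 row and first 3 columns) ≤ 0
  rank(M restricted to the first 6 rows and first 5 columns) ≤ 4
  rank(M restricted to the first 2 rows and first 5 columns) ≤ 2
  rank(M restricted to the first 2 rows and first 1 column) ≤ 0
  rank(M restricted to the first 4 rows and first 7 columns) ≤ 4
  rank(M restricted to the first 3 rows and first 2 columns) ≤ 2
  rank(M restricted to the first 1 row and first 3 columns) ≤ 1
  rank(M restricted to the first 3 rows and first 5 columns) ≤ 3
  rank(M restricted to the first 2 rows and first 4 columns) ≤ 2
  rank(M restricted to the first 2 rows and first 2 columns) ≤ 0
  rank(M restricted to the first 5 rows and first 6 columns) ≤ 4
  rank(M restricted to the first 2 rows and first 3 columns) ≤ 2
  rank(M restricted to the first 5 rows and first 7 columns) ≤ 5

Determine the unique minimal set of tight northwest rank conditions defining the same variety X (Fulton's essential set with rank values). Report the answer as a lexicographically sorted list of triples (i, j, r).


The tightest implied rank at each (i,j), from the 14 conditions:

  row 1: 0  0  0  1  1  1  1
  row 2: 0  0  1  2  2  2  2
  row 3: 1  1  2  3  3  3  3
  row 4: 1  2  3  4  4  4  4
  row 5: 1  2  3  4  4  4  5
  row 6: 1  2  3  4  4  5  6
  row 7: 1  2  3  4  5  6  7

reading off 1-entries of Δ²R: w = (4, 3, 1, 2, 7, 6, 5).

4 SE-corners of the 8-cell Rothe diagram give Ess(w):

[(1, 3, 0), (2, 2, 0), (5, 6, 4), (6, 5, 4)]


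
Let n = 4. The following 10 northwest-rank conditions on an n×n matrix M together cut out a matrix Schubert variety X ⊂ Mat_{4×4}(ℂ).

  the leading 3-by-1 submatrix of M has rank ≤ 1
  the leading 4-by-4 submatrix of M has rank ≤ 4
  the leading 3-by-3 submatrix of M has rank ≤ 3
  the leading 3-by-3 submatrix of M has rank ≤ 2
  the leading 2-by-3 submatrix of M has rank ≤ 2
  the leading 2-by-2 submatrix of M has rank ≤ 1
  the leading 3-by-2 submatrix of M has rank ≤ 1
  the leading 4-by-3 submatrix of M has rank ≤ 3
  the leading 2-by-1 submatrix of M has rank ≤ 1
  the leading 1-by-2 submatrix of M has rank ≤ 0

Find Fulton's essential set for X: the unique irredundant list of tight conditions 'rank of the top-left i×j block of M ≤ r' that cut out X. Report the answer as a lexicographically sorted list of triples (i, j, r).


Rank table r_w(4×4) implied by the 10 constraints:

  R[1]: 0  0  1  1
  R[2]: 1  1  2  2
  R[3]: 1  1  2  3
  R[4]: 1  2  3  4

so w = (3, 1, 4, 2).

Rothe diagram D(w) (3 cells), 2 SE-corners (essential conditions):

[(1, 2, 0), (3, 2, 1)]


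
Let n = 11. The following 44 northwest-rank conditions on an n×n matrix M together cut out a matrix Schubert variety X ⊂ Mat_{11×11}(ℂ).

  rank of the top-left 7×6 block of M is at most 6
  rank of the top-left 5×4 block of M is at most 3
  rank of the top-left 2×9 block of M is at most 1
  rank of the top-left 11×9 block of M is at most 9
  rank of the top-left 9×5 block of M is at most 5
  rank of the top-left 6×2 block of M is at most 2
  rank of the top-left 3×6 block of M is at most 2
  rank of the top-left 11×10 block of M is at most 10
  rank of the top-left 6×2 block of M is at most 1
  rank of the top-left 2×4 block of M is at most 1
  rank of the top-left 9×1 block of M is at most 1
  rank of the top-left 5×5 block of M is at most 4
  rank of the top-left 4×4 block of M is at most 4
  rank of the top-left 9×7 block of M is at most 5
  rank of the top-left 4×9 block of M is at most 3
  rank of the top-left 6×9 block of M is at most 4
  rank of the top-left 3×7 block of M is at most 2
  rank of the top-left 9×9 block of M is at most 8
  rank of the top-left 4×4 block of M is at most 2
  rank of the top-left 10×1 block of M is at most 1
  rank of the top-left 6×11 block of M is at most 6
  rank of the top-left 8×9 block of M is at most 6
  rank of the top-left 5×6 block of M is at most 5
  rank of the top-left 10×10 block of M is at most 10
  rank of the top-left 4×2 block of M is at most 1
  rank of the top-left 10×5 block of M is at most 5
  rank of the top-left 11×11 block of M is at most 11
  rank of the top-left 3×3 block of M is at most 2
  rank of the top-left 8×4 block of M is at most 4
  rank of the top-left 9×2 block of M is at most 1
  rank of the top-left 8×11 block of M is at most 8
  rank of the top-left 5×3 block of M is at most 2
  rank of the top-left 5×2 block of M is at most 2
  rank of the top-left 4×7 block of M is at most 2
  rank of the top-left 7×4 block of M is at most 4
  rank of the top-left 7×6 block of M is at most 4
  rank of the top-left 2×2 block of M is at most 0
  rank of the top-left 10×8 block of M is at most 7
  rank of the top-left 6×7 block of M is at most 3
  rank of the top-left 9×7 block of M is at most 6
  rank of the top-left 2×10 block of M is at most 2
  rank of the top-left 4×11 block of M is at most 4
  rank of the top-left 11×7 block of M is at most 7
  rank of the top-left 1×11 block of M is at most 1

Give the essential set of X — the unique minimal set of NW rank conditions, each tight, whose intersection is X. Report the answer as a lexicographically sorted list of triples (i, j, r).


Recovering R(i,j) via the rank-extension bound from the 44 conditions:

  i=1: 0 | 0 | 1 | 1 | 1 | 1 | 1 | 1 | 1 | 1 | 1
  i=2: 0 | 0 | 1 | 1 | 1 | 1 | 1 | 1 | 1 | 2 | 2
  i=3: 1 | 1 | 2 | 2 | 2 | 2 | 2 | 2 | 2 | 3 | 3
  i=4: 1 | 1 | 2 | 2 | 2 | 2 | 2 | 3 | 3 | 4 | 4
  i=5: 1 | 1 | 2 | 3 | 3 | 3 | 3 | 4 | 4 | 5 | 5
  i=6: 1 | 1 | 2 | 3 | 3 | 3 | 3 | 4 | 4 | 5 | 6
  i=7: 1 | 1 | 2 | 3 | 4 | 4 | 4 | 5 | 5 | 6 | 7
  i=8: 1 | 1 | 2 | 3 | 4 | 5 | 5 | 6 | 6 | 7 | 8
  i=9: 1 | 1 | 2 | 3 | 4 | 5 | 5 | 6 | 7 | 8 | 9
  i=10: 1 | 2 | 3 | 4 | 5 | 6 | 6 | 7 | 8 | 9 | 10
  i=11: 1 | 2 | 3 | 4 | 5 | 6 | 7 | 8 | 9 | 10 | 11

hence w(1..11) = (3, 10, 1, 8, 4, 11, 5, 6, 9, 2, 7).

Fulton essential set (7 of the 25 Rothe cells):

[(2, 2, 0), (2, 9, 1), (4, 7, 2), (6, 7, 3), (6, 9, 4), (9, 2, 1), (9, 7, 5)]


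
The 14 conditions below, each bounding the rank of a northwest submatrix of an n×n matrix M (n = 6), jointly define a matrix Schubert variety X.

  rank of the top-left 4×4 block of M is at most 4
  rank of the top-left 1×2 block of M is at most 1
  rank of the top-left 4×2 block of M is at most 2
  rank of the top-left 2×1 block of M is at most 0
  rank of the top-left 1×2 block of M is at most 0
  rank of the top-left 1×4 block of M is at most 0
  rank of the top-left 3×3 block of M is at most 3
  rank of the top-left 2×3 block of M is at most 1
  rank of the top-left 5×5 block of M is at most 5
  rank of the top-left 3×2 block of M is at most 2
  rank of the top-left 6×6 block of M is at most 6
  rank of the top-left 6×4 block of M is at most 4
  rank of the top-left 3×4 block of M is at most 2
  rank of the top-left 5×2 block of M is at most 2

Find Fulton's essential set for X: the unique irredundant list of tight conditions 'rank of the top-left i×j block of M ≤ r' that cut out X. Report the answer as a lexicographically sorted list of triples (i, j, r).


Propagating the 14 rank bounds to every northwest block:

  0, 0, 0, 0, 1, 1
  0, 1, 1, 1, 2, 2
  1, 2, 2, 2, 3, 3
  1, 2, 3, 3, 4, 4
  1, 2, 3, 4, 5, 5
  1, 2, 3, 4, 5, 6

the unique w with this rank table is (5, 2, 1, 3, 4, 6).

ℓ(w)=5; the 2 essential cells (i,j,r):

[(1, 4, 0), (2, 1, 0)]


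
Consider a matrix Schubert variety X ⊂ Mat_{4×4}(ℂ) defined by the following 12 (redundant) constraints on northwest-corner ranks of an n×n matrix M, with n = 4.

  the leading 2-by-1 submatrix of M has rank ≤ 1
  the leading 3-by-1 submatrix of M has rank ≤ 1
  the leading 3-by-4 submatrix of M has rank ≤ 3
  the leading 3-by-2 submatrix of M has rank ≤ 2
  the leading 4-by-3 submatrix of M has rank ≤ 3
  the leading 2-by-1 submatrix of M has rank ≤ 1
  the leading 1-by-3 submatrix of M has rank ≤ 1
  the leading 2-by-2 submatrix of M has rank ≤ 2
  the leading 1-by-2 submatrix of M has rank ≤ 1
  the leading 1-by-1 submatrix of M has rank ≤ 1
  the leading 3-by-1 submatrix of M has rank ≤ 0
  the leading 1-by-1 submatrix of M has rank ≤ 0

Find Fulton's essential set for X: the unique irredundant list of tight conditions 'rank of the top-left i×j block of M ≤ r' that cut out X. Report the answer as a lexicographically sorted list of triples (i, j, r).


Rank table r_w(4×4) implied by the 12 constraints:

  R[1]: 0, 1, 1, 1
  R[2]: 0, 1, 2, 2
  R[3]: 0, 1, 2, 3
  R[4]: 1, 2, 3, 4

reading off 1-entries of Δ²R: w = (2, 3, 4, 1).

D(w) has 3 cells with 1 SE-corner; essential set:

[(3, 1, 0)]


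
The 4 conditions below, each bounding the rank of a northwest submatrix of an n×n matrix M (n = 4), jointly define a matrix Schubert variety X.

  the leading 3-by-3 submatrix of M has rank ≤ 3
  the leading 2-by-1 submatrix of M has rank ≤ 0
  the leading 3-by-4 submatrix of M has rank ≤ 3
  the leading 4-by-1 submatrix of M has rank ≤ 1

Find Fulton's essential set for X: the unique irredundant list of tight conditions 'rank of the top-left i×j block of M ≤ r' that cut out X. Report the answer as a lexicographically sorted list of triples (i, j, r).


Computing R[i][j] = min implied NW-rank bound (n=4, 4 conditions):

  row 1: 0  1  1  1
  row 2: 0  1  2  2
  row 3: 1  2  3  3
  row 4: 1  2  3  4

the unique w with this rank table is (2, 3, 1, 4).

Fulton essential set (1 of the 2 Rothe cells):

[(2, 1, 0)]


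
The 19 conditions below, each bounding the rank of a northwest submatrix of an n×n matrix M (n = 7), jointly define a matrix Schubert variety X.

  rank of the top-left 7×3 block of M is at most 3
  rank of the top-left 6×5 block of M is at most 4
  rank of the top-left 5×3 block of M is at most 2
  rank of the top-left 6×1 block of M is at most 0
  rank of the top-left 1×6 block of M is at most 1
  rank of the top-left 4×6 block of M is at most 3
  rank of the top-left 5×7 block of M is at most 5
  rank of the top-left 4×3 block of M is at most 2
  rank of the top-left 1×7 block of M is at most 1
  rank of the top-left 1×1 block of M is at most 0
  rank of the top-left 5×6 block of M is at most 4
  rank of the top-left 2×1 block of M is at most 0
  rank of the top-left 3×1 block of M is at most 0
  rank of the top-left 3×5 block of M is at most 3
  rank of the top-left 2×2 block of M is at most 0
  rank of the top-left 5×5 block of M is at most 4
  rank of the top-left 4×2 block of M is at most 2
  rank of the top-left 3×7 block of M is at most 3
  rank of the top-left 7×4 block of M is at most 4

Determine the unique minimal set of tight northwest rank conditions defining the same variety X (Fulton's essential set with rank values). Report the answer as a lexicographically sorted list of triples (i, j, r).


Rank table r_w(7×7) implied by the 19 constraints:

  row 1: 0  0  1  1  1  1  1
  row 2: 0  0  1  2  2  2  2
  row 3: 0  1  2  3  3  3  3
  row 4: 0  1  2  3  3  3  4
  row 5: 0  1  2  3  4  4  5
  row 6: 0  1  2  3  4  5  6
  row 7: 1  2  3  4  5  6  7

second differences of R give the permutation w = (3, 4, 2, 7, 5, 6, 1).

D(w) has 10 cells with 3 SE-corners; essential set:

[(2, 2, 0), (4, 6, 3), (6, 1, 0)]


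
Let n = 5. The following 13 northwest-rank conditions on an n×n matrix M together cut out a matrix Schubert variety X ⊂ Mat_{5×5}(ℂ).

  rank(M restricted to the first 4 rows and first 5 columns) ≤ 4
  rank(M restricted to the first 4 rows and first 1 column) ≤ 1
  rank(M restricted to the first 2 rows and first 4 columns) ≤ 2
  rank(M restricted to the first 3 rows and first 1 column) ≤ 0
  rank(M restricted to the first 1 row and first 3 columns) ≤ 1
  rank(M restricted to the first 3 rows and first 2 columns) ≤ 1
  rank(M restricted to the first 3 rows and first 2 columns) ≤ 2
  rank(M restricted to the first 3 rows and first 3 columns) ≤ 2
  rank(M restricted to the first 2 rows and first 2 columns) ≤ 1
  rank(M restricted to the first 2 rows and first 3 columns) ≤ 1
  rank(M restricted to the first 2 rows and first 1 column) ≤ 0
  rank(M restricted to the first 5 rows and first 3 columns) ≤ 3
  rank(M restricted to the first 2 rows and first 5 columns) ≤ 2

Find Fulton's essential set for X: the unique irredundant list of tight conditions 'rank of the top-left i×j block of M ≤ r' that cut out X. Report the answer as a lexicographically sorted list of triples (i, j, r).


Propagating the 13 rank bounds to every northwest block:

  R[1]: 0 | 1 | 1 | 1 | 1
  R[2]: 0 | 1 | 1 | 2 | 2
  R[3]: 0 | 1 | 2 | 3 | 3
  R[4]: 1 | 2 | 3 | 4 | 4
  R[5]: 1 | 2 | 3 | 4 | 5

second differences of R give the permutation w = (2, 4, 3, 1, 5).

2 SE-corners of the 4-cell Rothe diagram give Ess(w):

[(2, 3, 1), (3, 1, 0)]


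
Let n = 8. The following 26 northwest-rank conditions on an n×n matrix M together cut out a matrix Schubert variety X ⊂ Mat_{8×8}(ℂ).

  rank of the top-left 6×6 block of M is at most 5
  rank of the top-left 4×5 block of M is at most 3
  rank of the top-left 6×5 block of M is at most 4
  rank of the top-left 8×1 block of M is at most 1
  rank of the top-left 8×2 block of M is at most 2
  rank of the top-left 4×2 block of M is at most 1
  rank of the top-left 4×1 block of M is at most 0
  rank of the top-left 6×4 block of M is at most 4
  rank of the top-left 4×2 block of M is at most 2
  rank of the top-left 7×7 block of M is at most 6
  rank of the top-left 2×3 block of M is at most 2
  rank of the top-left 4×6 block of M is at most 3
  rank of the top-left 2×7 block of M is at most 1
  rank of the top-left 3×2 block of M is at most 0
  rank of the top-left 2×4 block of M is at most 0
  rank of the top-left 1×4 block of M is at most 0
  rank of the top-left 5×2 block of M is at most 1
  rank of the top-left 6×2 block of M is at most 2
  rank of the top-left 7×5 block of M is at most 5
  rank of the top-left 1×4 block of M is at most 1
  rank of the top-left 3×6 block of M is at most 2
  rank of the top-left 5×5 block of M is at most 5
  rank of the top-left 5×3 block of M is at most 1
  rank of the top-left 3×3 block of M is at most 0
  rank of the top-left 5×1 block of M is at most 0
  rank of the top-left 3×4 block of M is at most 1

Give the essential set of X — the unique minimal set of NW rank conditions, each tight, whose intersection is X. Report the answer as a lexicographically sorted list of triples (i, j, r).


Recovering R(i,j) via the rank-extension bound from the 26 conditions:

  R[1]: 0 | 0 | 0 | 0 | 1 | 1 | 1 | 1
  R[2]: 0 | 0 | 0 | 0 | 1 | 1 | 1 | 2
  R[3]: 0 | 0 | 0 | 1 | 2 | 2 | 2 | 3
  R[4]: 0 | 1 | 1 | 2 | 3 | 3 | 3 | 4
  R[5]: 0 | 1 | 1 | 2 | 3 | 4 | 4 | 5
  R[6]: 1 | 2 | 2 | 3 | 4 | 5 | 5 | 6
  R[7]: 1 | 2 | 3 | 4 | 5 | 6 | 6 | 7
  R[8]: 1 | 2 | 3 | 4 | 5 | 6 | 7 | 8

reading off 1-entries of Δ²R: w = (5, 8, 4, 2, 6, 1, 3, 7).

ℓ(w)=16; the 5 essential cells (i,j,r):

[(2, 4, 0), (2, 7, 1), (3, 3, 0), (5, 1, 0), (5, 3, 1)]


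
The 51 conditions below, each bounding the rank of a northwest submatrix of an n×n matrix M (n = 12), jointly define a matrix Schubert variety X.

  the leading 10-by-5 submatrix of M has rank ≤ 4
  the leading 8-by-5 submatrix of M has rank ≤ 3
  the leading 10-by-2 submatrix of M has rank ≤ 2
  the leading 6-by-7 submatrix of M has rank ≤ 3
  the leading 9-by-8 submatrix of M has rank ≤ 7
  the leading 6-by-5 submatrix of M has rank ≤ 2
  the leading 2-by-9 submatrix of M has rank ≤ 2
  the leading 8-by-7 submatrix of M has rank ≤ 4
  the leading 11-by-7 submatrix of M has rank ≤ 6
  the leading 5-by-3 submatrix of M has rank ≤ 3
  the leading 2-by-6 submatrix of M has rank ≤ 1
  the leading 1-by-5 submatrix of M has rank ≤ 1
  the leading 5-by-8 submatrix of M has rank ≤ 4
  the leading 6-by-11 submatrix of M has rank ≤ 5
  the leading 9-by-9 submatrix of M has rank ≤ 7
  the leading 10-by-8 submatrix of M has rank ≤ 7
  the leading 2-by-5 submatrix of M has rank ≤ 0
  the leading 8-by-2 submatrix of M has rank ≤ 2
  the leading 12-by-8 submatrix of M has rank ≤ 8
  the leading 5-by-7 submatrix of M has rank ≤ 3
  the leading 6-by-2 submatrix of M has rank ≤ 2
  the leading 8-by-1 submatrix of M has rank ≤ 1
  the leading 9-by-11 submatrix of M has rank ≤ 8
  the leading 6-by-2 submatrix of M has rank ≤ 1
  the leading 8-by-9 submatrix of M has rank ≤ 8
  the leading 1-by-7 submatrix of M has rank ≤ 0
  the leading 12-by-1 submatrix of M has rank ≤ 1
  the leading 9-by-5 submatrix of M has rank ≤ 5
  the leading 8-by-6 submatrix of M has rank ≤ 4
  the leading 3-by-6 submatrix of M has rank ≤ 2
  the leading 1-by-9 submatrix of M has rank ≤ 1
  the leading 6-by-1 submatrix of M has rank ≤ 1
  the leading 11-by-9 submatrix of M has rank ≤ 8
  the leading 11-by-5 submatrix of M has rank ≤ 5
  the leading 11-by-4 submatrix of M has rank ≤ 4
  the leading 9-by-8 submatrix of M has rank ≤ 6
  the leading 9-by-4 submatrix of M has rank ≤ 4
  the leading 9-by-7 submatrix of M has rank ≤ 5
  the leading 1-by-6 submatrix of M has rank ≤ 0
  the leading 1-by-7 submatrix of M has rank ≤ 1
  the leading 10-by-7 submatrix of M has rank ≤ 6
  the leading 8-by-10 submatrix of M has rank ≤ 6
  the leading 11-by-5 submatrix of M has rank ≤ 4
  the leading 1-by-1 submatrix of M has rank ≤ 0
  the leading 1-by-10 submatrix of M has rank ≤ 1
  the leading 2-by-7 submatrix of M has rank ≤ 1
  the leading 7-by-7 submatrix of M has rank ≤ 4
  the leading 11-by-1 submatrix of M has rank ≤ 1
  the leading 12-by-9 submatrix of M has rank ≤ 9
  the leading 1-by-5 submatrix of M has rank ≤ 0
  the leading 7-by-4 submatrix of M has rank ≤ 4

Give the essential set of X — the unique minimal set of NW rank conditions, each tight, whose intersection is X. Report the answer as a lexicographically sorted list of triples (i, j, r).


Propagating the 51 rank bounds to every northwest block:

  0  0  0  0  0  0  0  1  1  1  1  1
  0  0  0  0  0  1  1  2  2  2  2  2
  1  1  1  1  1  2  2  3  3  3  3  3
  1  1  2  2  2  3  3  4  4  4  4  4
  1  1  2  2  2  3  3  4  5  5  5  5
  1  1  2  2  2  3  3  4  5  5  5  6
  1  2  3  3  3  4  4  5  6  6  6  7
  1  2  3  3  3  4  4  5  6  6  7  8
  1  2  3  4  4  5  5  6  7  7  8  9
  1  2  3  4  4  5  6  7  8  8  9  10
  1  2  3  4  4  5  6  7  8  9  10  11
  1  2  3  4  5  6  7  8  9  10  11  12

hence w(1..12) = (8, 6, 1, 3, 9, 12, 2, 11, 4, 7, 10, 5).

Rothe diagram D(w) (29 cells), 10 SE-corners (essential conditions):

[(1, 7, 0), (2, 5, 0), (6, 2, 1), (6, 5, 2), (6, 7, 3), (6, 11, 5), (8, 5, 3), (8, 7, 4), (8, 10, 6), (11, 5, 4)]


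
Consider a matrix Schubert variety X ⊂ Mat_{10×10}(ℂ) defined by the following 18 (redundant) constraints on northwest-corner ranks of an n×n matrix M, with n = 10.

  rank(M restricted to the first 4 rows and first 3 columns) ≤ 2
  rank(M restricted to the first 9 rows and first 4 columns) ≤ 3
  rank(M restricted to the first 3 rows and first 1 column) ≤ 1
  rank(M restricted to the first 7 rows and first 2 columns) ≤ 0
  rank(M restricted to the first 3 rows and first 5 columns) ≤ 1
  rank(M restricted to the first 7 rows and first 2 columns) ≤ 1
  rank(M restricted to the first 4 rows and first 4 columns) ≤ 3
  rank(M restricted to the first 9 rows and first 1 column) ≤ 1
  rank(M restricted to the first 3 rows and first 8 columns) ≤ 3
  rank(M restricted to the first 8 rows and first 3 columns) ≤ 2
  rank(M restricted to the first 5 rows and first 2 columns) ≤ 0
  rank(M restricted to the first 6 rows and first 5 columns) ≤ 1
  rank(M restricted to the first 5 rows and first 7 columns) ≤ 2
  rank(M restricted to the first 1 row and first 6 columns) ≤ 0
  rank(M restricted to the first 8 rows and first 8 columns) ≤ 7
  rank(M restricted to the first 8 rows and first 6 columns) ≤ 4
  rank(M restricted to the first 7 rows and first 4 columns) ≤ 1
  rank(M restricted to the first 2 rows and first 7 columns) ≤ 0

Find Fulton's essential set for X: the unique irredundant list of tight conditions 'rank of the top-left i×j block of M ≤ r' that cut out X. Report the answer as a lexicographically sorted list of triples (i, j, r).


Reconstructing r_w from the 18 given conditions:

  i=1: 0 | 0 | 0 | 0 | 0 | 0 | 0 | 1 | 1 | 1
  i=2: 0 | 0 | 0 | 0 | 0 | 0 | 0 | 1 | 2 | 2
  i=3: 0 | 0 | 1 | 1 | 1 | 1 | 1 | 2 | 3 | 3
  i=4: 0 | 0 | 1 | 1 | 1 | 2 | 2 | 3 | 4 | 4
  i=5: 0 | 0 | 1 | 1 | 1 | 2 | 2 | 3 | 4 | 5
  i=6: 0 | 0 | 1 | 1 | 1 | 2 | 3 | 4 | 5 | 6
  i=7: 0 | 0 | 1 | 1 | 2 | 3 | 4 | 5 | 6 | 7
  i=8: 1 | 1 | 2 | 2 | 3 | 4 | 5 | 6 | 7 | 8
  i=9: 1 | 2 | 3 | 3 | 4 | 5 | 6 | 7 | 8 | 9
  i=10: 1 | 2 | 3 | 4 | 5 | 6 | 7 | 8 | 9 | 10

the unique w with this rank table is (8, 9, 3, 6, 10, 7, 5, 1, 2, 4).

Fulton essential set (5 of the 32 Rothe cells):

[(2, 7, 0), (5, 7, 2), (6, 5, 1), (7, 2, 0), (7, 4, 1)]


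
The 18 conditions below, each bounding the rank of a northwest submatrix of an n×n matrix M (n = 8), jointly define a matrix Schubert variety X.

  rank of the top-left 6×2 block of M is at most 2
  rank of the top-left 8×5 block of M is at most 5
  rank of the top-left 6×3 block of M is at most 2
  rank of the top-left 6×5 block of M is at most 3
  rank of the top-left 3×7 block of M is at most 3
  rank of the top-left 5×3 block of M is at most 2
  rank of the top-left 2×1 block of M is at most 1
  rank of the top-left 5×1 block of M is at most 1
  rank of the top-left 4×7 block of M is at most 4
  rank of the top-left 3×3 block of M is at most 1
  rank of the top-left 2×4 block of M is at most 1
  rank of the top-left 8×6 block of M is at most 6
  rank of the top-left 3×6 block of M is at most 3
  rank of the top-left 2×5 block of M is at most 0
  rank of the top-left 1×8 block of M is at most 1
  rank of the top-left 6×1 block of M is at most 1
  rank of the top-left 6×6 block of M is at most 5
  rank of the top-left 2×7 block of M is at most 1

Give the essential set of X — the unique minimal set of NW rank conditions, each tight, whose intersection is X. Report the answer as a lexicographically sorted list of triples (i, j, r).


Reconstructing r_w from the 18 given conditions:

  i=1: 0, 0, 0, 0, 0, 1, 1, 1
  i=2: 0, 0, 0, 0, 0, 1, 1, 2
  i=3: 1, 1, 1, 1, 1, 2, 2, 3
  i=4: 1, 2, 2, 2, 2, 3, 3, 4
  i=5: 1, 2, 2, 3, 3, 4, 4, 5
  i=6: 1, 2, 2, 3, 3, 4, 5, 6
  i=7: 1, 2, 3, 4, 4, 5, 6, 7
  i=8: 1, 2, 3, 4, 5, 6, 7, 8

the unique w with this rank table is (6, 8, 1, 2, 4, 7, 3, 5).

ℓ(w)=14; the 4 essential cells (i,j,r):

[(2, 5, 0), (2, 7, 1), (6, 3, 2), (6, 5, 3)]


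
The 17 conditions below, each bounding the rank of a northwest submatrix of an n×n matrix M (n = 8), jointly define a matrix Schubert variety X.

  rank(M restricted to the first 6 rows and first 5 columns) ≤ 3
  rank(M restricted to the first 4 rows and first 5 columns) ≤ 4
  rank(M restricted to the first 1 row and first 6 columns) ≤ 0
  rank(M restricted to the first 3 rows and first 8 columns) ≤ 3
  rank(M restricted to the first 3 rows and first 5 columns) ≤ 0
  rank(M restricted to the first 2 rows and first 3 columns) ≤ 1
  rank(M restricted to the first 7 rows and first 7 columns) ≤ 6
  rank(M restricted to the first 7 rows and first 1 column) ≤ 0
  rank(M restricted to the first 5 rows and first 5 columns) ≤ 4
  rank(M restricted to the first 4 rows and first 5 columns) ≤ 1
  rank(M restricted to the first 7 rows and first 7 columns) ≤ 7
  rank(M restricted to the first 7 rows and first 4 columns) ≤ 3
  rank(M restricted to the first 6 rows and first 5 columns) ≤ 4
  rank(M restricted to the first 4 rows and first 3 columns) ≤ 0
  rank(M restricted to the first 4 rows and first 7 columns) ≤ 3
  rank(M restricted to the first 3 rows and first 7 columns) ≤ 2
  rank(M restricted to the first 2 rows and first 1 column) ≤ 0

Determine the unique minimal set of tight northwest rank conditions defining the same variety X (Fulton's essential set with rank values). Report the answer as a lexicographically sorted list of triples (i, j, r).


Rank table r_w(8×8) implied by the 17 constraints:

  0 | 0 | 0 | 0 | 0 | 0 | 1 | 1
  0 | 0 | 0 | 0 | 0 | 1 | 2 | 2
  0 | 0 | 0 | 0 | 0 | 1 | 2 | 3
  0 | 0 | 0 | 1 | 1 | 2 | 3 | 4
  0 | 1 | 1 | 2 | 2 | 3 | 4 | 5
  0 | 1 | 2 | 3 | 3 | 4 | 5 | 6
  0 | 1 | 2 | 3 | 4 | 5 | 6 | 7
  1 | 2 | 3 | 4 | 5 | 6 | 7 | 8

second differences of R give the permutation w = (7, 6, 8, 4, 2, 3, 5, 1).

Fulton essential set (4 of the 22 Rothe cells):

[(1, 6, 0), (3, 5, 0), (4, 3, 0), (7, 1, 0)]


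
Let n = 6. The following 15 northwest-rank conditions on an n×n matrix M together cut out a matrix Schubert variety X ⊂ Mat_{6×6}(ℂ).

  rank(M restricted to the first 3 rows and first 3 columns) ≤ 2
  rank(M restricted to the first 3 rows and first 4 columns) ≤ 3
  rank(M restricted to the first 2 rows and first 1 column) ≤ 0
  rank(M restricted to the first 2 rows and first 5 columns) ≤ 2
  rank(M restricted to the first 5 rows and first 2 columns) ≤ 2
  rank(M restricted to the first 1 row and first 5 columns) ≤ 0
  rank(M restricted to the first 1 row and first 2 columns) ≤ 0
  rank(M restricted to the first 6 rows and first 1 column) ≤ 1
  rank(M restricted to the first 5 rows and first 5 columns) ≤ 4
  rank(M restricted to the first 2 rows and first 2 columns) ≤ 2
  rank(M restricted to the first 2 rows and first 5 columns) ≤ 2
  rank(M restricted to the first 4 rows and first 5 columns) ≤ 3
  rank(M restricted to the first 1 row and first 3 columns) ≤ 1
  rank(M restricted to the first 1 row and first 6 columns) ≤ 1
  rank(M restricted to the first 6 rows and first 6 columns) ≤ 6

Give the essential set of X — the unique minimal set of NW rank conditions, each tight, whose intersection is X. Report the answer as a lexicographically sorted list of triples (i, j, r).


Propagating the 15 rank bounds to every northwest block:

  R[1]: 0  0  0  0  0  1
  R[2]: 0  1  1  1  1  2
  R[3]: 1  2  2  2  2  3
  R[4]: 1  2  3  3  3  4
  R[5]: 1  2  3  4  4  5
  R[6]: 1  2  3  4  5  6

the unique w with this rank table is (6, 2, 1, 3, 4, 5).

|D(w)|=6, |Ess(w)|=2:

[(1, 5, 0), (2, 1, 0)]


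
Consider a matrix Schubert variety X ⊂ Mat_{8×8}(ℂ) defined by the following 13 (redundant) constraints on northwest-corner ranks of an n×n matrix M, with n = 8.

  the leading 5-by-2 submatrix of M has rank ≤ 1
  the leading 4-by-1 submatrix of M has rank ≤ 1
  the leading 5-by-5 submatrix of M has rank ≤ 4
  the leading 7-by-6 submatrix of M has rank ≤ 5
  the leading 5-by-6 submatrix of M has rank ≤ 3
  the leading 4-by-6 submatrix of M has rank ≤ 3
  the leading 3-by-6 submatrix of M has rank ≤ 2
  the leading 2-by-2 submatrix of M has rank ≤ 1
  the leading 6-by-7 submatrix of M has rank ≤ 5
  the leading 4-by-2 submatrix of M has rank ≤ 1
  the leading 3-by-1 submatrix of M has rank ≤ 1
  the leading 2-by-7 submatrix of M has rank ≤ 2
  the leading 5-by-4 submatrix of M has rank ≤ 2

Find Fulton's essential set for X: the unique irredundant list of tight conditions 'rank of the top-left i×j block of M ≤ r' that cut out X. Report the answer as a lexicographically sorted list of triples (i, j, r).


Computing R[i][j] = min implied NW-rank bound (n=8, 13 conditions):

  row 1: 1, 1, 1, 1, 1, 1, 1, 1
  row 2: 1, 1, 2, 2, 2, 2, 2, 2
  row 3: 1, 1, 2, 2, 2, 2, 3, 3
  row 4: 1, 1, 2, 2, 3, 3, 4, 4
  row 5: 1, 1, 2, 2, 3, 3, 4, 5
  row 6: 1, 2, 3, 3, 4, 4, 5, 6
  row 7: 1, 2, 3, 4, 5, 5, 6, 7
  row 8: 1, 2, 3, 4, 5, 6, 7, 8

giving w = (1, 3, 7, 5, 8, 2, 4, 6) via Δ²R.

Rothe diagram D(w) (10 cells), 4 SE-corners (essential conditions):

[(3, 6, 2), (5, 2, 1), (5, 4, 2), (5, 6, 3)]
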